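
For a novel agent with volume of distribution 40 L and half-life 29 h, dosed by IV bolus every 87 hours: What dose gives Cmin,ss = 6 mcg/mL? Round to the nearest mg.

τ/t½ = 87/29 ≈ 3, so f = (1/2)^(87/29) ≈ 0.125000.
Cmin,ss = (D/Vd)·f/(1−f), so D = Cmin,ss·Vd·(1−f)/f.
D = 6 × 40 × (1−f)/f ≈ 6 × 40 × 7.00000 ≈ 1680.00 mg.

1680 mg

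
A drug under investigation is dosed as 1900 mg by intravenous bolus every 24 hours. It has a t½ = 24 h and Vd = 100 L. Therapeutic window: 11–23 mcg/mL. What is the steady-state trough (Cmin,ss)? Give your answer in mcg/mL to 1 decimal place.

19.0 mcg/mL

τ = 24 h = 1 half-life, so f = (1/2)^1 = 0.5.
Accumulation ratio R = 1/(1 − f) = 1/0.5 = 2/1.
Single-dose peak C₀ = D/Vd = 1900/100 = 19 mcg/mL.
Steady-state peak Cmax,ss = C₀·R = 19 × 2/1 ≈ 38.000 mcg/mL.
Steady-state trough Cmin,ss = Cmax,ss·f ≈ 38.000 × 0.5 ≈ 19.000 mcg/mL.
Trough 19.0 mcg/mL vs MEC 11 mcg/mL: adequate.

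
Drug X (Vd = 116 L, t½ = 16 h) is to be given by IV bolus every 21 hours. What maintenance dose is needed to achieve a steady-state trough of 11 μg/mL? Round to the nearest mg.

τ/t½ = 21/16 ≈ 1.3125, so f = (1/2)^(21/16) ≈ 0.402623.
Cmin,ss = (D/Vd)·f/(1−f), so D = Cmin,ss·Vd·(1−f)/f.
D = 11 × 116 × (1−f)/f ≈ 11 × 116 × 1.48371 ≈ 1893.21 mg.

1893 mg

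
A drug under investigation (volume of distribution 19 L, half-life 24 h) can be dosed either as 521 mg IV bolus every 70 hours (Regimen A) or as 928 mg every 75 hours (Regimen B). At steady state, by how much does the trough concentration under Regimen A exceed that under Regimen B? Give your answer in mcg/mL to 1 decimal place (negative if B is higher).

-2.1 mcg/mL

Regimen A: f = (1/2)^(70/24) ≈ 0.1324; Cmin,ss = (521/19)·f/(1−f) ≈ 4.185 mcg/mL.
Regimen B: f = (1/2)^(75/24) ≈ 0.1146; Cmin,ss = (928/19)·f/(1−f) ≈ 6.322 mcg/mL.
Difference ≈ 4.185 − 6.322 ≈ -2.137 mcg/mL.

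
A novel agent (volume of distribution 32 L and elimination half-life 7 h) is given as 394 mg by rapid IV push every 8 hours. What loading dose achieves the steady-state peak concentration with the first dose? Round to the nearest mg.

720 mg

f = (1/2)^(8/7) ≈ 0.452862; accumulation ratio R = 1/(1−f) ≈ 1.82769.
Loading dose to hit Cmax,ss on first dose: D_load = D_maint·R ≈ 394 × 1.82769 ≈ 720.11 mg.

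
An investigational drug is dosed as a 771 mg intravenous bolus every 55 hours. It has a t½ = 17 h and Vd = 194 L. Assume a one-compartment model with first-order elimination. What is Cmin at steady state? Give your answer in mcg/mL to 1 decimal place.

0.5 mcg/mL

Over one 55-h interval, 55/17 ≈ 3.2353 half-lives elapse, leaving f ≈ 0.1062 of each dose.
Accumulation ratio R = 1/(1 − f) ≈ 1/0.8938 ≈ 1.1188.
Single-dose peak C₀ = D/Vd = 771/194 ≈ 3.974 mcg/mL.
Cmax,ss = C₀/(1 − f) ≈ 3.974/0.8938 ≈ 4.446 mcg/mL.
Steady-state trough Cmin,ss = Cmax,ss·f ≈ 4.446 × 0.1062 ≈ 0.472 mcg/mL.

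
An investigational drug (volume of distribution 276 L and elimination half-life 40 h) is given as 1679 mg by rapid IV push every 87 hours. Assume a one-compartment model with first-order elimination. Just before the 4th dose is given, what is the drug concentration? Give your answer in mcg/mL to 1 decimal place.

f = (1/2)^(τ/t½) = (1/2)^(87/40) ≈ 0.2214.
C₀ = D/Vd = 1679/276 ≈ 6.083 mcg/mL.
Before the 4th dose, 3 doses have been given. Superposition: Cmin = C₀·(f + f² + … + f^3).
≈ 6.083 × (0.2214 + 0.0490 + 0.0109) ≈ 6.083 × 0.2813 ≈ 1.711 mcg/mL.

1.7 mcg/mL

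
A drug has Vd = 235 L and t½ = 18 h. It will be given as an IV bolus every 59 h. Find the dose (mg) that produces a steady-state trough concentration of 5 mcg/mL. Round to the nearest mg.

τ/t½ = 59/18 ≈ 3.2778, so f = (1/2)^(59/18) ≈ 0.103108.
Cmin,ss = (D/Vd)·f/(1−f), so D = Cmin,ss·Vd·(1−f)/f.
D = 5 × 235 × (1−f)/f ≈ 5 × 235 × 8.69857 ≈ 10220.82 mg.

10221 mg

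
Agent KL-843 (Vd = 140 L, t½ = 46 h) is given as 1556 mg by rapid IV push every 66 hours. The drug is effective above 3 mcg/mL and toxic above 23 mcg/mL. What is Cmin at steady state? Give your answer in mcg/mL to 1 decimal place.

k = ln2/t½ = ln2/46 ≈ 0.015068 h⁻¹; fraction remaining f = e^(−kτ) = e^(−0.015068×66) ≈ 0.3699.
Each bolus raises the concentration by D/Vd = 1556/140 ≈ 11.114 mcg/mL.
Steady-state trough Cmin,ss = C₀·f/(1−f) ≈ 11.114 × 0.3699/0.6301 ≈ 6.524 mcg/mL.
Trough 6.5 mcg/mL vs MEC 3 mcg/mL: adequate.

6.5 mcg/mL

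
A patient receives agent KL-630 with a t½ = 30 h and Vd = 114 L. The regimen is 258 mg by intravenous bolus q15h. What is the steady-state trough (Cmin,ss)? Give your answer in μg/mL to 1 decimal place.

5.5 μg/mL

Over one 15-h interval, 15/30 ≈ 0.5 half-lives elapse, leaving f ≈ 0.7071 of each dose.
Accumulation ratio R = 1/(1 − f) ≈ 1/0.2929 ≈ 3.4141.
Single-dose peak C₀ = D/Vd = 258/114 ≈ 2.263 μg/mL.
Steady-state peak Cmax,ss = C₀·R ≈ 2.263 × 3.4141 ≈ 7.726 μg/mL.
One interval later, Cmin,ss = Cmax,ss·e^(−kτ) ≈ 7.726 × 0.7071 ≈ 5.463 μg/mL.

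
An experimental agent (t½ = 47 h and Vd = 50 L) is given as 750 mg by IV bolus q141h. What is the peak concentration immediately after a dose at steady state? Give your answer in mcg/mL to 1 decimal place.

17.1 mcg/mL

τ = 141 h = 3 half-lives, so f = (1/2)^3 = 0.125.
At steady state, R = 1/(1 − 0.125) = 8/7.
Single-dose peak C₀ = D/Vd = 750/50 = 15 mcg/mL.
Steady-state peak Cmax,ss = C₀·R = 15 × 8/7 ≈ 17.143 mcg/mL.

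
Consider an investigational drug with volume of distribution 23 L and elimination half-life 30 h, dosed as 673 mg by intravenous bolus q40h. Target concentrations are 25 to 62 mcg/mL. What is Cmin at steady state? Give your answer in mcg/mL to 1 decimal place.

19.3 mcg/mL

τ/t½ = 40/30 ≈ 1.3333, so fraction remaining f = (1/2)^(40/30) ≈ 0.3969.
Single-dose peak C₀ = D/Vd = 673/23 ≈ 29.261 mcg/mL.
Steady-state trough Cmin,ss = C₀·f/(1−f) ≈ 29.261 × 0.3969/0.6031 ≈ 19.257 mcg/mL.
Trough 19.3 mcg/mL vs MEC 25 mcg/mL: subtherapeutic.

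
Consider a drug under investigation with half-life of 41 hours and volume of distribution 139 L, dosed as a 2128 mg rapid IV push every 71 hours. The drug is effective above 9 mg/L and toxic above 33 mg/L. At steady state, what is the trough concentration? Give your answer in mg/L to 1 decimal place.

6.6 mg/L

Over one 71-h interval, 71/41 ≈ 1.7317 half-lives elapse, leaving f ≈ 0.3011 of each dose.
At steady state, accumulation factor R = 1/(1 − e^(−kτ)) ≈ 1.4308.
Each bolus raises the concentration by D/Vd = 2128/139 ≈ 15.309 mg/L.
Steady-state peak Cmax,ss = C₀·R ≈ 15.309 × 1.4308 ≈ 21.904 mg/L.
Steady-state trough Cmin,ss = Cmax,ss·f ≈ 21.904 × 0.3011 ≈ 6.595 mg/L.
Trough 6.6 mg/L vs MEC 9 mg/L: subtherapeutic.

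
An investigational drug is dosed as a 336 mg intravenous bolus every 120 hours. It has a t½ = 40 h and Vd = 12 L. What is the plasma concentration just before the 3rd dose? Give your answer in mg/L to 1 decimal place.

f = (1/2)^(τ/t½) = (1/2)^(120/40) ≈ 0.1250.
C₀ = D/Vd = 336/12 ≈ 28.000 mg/L.
Before the 3rd dose, 2 doses have been given. Superposition: Cmin = C₀·(f + f²).
≈ 28.000 × (0.1250 + 0.0156) ≈ 28.000 × 0.1406 ≈ 3.937 mg/L.

3.9 mg/L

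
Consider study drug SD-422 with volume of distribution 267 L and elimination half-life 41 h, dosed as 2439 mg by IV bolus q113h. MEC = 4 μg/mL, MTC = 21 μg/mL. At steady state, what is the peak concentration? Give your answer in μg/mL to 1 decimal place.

10.7 μg/mL

k = ln2/t½ = ln2/41 ≈ 0.016906 h⁻¹; fraction remaining f = e^(−kτ) = e^(−0.016906×113) ≈ 0.1480.
At steady state, accumulation factor R = 1/(1 − e^(−kτ)) ≈ 1.1737.
Single-dose peak C₀ = D/Vd = 2439/267 ≈ 9.135 μg/mL.
Steady-state peak Cmax,ss = C₀·R ≈ 9.135 × 1.1737 ≈ 10.722 μg/mL.
Peak 10.7 μg/mL vs MTC 21 μg/mL: below toxic threshold.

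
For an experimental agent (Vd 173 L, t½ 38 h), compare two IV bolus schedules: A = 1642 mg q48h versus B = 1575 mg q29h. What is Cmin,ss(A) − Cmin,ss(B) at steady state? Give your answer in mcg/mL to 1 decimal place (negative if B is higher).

-6.3 mcg/mL

Regimen A: f = (1/2)^(48/38) ≈ 0.4166; Cmin,ss = (1642/173)·f/(1−f) ≈ 6.778 mcg/mL.
Regimen B: f = (1/2)^(29/38) ≈ 0.5892; Cmin,ss = (1575/173)·f/(1−f) ≈ 13.058 mcg/mL.
Difference ≈ 6.778 − 13.058 ≈ -6.280 mcg/mL.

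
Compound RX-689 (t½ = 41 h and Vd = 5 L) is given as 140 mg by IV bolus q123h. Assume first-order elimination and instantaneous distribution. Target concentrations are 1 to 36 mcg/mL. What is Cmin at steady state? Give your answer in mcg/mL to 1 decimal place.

τ = 123 h = 3 half-lives, so f = (1/2)^3 = 0.125.
Accumulation ratio R = 1/(1 − f) = 1/0.875 = 8/7.
Single-dose peak C₀ = D/Vd = 140/5 = 28 mcg/mL.
Steady-state peak Cmax,ss = C₀·R = 28 × 8/7 ≈ 32.000 mcg/mL.
Steady-state trough Cmin,ss = Cmax,ss·f ≈ 32.000 × 0.125 ≈ 4.000 mcg/mL.
Trough 4.0 mcg/mL vs MEC 1 mcg/mL: adequate.

4.0 mcg/mL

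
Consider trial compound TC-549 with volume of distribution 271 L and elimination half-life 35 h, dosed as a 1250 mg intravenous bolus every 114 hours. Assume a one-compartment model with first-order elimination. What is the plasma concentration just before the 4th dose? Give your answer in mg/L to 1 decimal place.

f = (1/2)^(τ/t½) = (1/2)^(114/35) ≈ 0.1046.
C₀ = D/Vd = 1250/271 ≈ 4.613 mg/L.
Before the 4th dose, 3 doses have been given. Superposition: Cmin = C₀·(f + f² + … + f^3).
≈ 4.613 × (0.1046 + 0.0109 + 0.0011) ≈ 4.613 × 0.1166 ≈ 0.538 mg/L.

0.5 mg/L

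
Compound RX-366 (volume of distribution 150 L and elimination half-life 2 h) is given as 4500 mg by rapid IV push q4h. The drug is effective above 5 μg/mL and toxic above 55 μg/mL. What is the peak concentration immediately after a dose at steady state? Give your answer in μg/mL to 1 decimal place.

τ = 4 h = 2 half-lives, so f = (1/2)^2 = 0.25.
At steady state, R = 1/(1 − 0.25) = 4/3.
Single-dose peak C₀ = D/Vd = 4500/150 = 30 μg/mL.
Steady-state peak Cmax,ss = C₀·R = 30 × 4/3 ≈ 40.000 μg/mL.
Peak 40.0 μg/mL vs MTC 55 μg/mL: below toxic threshold.

40.0 μg/mL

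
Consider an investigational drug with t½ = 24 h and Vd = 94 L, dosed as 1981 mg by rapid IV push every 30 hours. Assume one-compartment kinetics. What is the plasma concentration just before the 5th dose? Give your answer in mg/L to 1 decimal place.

14.8 mg/L

f = (1/2)^(τ/t½) = (1/2)^(30/24) ≈ 0.4204.
C₀ = D/Vd = 1981/94 ≈ 21.074 mg/L.
Before the 5th dose, 4 doses have been given. Superposition: Cmin = C₀·(f + f² + … + f^4).
≈ 21.074 × (0.4204 + 0.1767 + 0.0743 + 0.0312) ≈ 21.074 × 0.7026 ≈ 14.807 mg/L.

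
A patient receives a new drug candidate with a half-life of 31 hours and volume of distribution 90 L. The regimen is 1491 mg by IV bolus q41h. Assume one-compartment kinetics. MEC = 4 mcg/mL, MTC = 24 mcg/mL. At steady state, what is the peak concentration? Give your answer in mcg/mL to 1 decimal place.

Over one 41-h interval, 41/31 ≈ 1.3226 half-lives elapse, leaving f ≈ 0.3998 of each dose.
Accumulation ratio R = 1/(1 − f) ≈ 1/0.6002 ≈ 1.6661.
Each bolus raises the concentration by D/Vd = 1491/90 ≈ 16.567 mcg/mL.
Steady-state peak Cmax,ss = C₀·R ≈ 16.567 × 1.6661 ≈ 27.602 mcg/mL.
Peak 27.6 mcg/mL vs MTC 24 mcg/mL: exceeds toxic threshold.

27.6 mcg/mL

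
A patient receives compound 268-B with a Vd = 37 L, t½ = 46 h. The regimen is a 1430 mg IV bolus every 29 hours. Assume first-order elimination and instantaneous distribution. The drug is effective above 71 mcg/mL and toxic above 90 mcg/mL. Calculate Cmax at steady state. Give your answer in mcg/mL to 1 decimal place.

τ/t½ = 29/46 ≈ 0.63043, so fraction remaining f = (1/2)^(29/46) ≈ 0.6460.
Accumulation ratio R = 1/(1 − f) ≈ 1/0.3540 ≈ 2.8249.
Each bolus raises the concentration by D/Vd = 1430/37 ≈ 38.649 mcg/mL.
Cmax,ss = C₀/(1 − f) ≈ 38.649/0.3540 ≈ 109.178 mcg/mL.
Peak 109.2 mcg/mL vs MTC 90 mcg/mL: exceeds toxic threshold.

109.2 mcg/mL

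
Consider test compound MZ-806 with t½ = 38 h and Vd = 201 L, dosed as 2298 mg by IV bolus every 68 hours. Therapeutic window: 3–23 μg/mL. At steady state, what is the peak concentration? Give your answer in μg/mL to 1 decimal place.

16.1 μg/mL

k = ln2/t½ = ln2/38 ≈ 0.018241 h⁻¹; fraction remaining f = e^(−kτ) = e^(−0.018241×68) ≈ 0.2893.
At steady state, accumulation factor R = 1/(1 − e^(−kτ)) ≈ 1.4071.
Single-dose peak C₀ = D/Vd = 2298/201 ≈ 11.433 μg/mL.
Steady-state peak Cmax,ss = C₀·R ≈ 11.433 × 1.4071 ≈ 16.087 μg/mL.
Peak 16.1 μg/mL vs MTC 23 μg/mL: below toxic threshold.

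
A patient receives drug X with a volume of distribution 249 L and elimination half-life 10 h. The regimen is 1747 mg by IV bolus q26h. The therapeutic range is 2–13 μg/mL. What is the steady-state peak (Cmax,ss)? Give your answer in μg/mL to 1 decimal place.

8.4 μg/mL

Over one 26-h interval, 26/10 ≈ 2.6 half-lives elapse, leaving f ≈ 0.1649 of each dose.
Accumulation ratio R = 1/(1 − f) ≈ 1/0.8351 ≈ 1.1975.
Each bolus raises the concentration by D/Vd = 1747/249 ≈ 7.016 μg/mL.
Steady-state peak Cmax,ss = C₀·R ≈ 7.016 × 1.1975 ≈ 8.402 μg/mL.
Peak 8.4 μg/mL vs MTC 13 μg/mL: below toxic threshold.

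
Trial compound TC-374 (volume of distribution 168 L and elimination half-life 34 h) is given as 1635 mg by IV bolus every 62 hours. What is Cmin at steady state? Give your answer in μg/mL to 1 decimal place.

k = ln2/t½ = ln2/34 ≈ 0.020387 h⁻¹; fraction remaining f = e^(−kτ) = e^(−0.020387×62) ≈ 0.2825.
Single-dose peak C₀ = D/Vd = 1635/168 ≈ 9.732 μg/mL.
Steady-state trough Cmin,ss = C₀·f/(1−f) ≈ 9.732 × 0.2825/0.7175 ≈ 3.832 μg/mL.

3.8 μg/mL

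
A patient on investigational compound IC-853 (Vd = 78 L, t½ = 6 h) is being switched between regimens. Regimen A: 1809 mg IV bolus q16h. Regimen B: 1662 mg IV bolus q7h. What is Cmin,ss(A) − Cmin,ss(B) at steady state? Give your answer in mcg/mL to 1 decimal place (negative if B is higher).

Regimen A: f = (1/2)^(16/6) ≈ 0.1575; Cmin,ss = (1809/78)·f/(1−f) ≈ 4.336 mcg/mL.
Regimen B: f = (1/2)^(7/6) ≈ 0.4454; Cmin,ss = (1662/78)·f/(1−f) ≈ 17.112 mcg/mL.
Difference ≈ 4.336 − 17.112 ≈ -12.776 mcg/mL.

-12.8 mcg/mL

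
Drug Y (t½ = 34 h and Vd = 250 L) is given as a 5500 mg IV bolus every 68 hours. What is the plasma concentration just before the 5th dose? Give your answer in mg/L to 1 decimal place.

7.3 mg/L

f = (1/2)^(τ/t½) = (1/2)^(68/34) ≈ 0.2500.
C₀ = D/Vd = 5500/250 ≈ 22.000 mg/L.
Before the 5th dose, 4 doses have been given. Superposition: Cmin = C₀·(f + f² + … + f^4).
≈ 22.000 × (0.2500 + 0.0625 + 0.0156 + 0.0039) ≈ 22.000 × 0.3320 ≈ 7.304 mg/L.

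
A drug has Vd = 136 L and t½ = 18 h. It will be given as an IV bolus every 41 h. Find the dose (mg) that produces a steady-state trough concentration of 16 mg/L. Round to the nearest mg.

τ/t½ = 41/18 ≈ 2.2778, so f = (1/2)^(41/18) ≈ 0.206215.
Cmin,ss = (D/Vd)·f/(1−f), so D = Cmin,ss·Vd·(1−f)/f.
D = 16 × 136 × (1−f)/f ≈ 16 × 136 × 3.84931 ≈ 8376.10 mg.

8376 mg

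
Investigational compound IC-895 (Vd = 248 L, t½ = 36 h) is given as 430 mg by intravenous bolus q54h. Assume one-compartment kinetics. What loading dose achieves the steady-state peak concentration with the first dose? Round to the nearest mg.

665 mg

f = (1/2)^(54/36) ≈ 0.353553; accumulation ratio R = 1/(1−f) ≈ 1.54692.
Loading dose to hit Cmax,ss on first dose: D_load = D_maint·R ≈ 430 × 1.54692 ≈ 665.18 mg.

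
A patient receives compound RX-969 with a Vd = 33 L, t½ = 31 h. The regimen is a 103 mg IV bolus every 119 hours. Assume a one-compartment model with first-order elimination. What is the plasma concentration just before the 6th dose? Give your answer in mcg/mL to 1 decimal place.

0.2 mcg/mL

f = (1/2)^(τ/t½) = (1/2)^(119/31) ≈ 0.0699.
C₀ = D/Vd = 103/33 ≈ 3.121 mcg/mL.
Before the 6th dose, 5 doses have been given. Superposition: Cmin = C₀·(f + f² + … + f^5).
≈ 3.121 × (0.0699 + 0.0049 + 0.0003 + 0.0000 + 0.0000) ≈ 3.121 × 0.0751 ≈ 0.234 mcg/mL.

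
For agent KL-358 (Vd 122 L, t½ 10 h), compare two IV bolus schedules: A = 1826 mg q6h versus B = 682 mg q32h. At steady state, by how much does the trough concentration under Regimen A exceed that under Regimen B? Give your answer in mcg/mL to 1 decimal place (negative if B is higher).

Regimen A: f = (1/2)^(6/10) ≈ 0.6598; Cmin,ss = (1826/122)·f/(1−f) ≈ 29.028 mcg/mL.
Regimen B: f = (1/2)^(32/10) ≈ 0.1088; Cmin,ss = (682/122)·f/(1−f) ≈ 0.682 mcg/mL.
Difference ≈ 29.028 − 0.682 ≈ 28.346 mcg/mL.

28.3 mcg/mL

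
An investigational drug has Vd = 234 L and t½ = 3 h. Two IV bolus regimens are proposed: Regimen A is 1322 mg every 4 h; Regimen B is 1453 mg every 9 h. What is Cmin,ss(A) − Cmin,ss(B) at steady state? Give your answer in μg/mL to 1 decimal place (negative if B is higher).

Regimen A: f = (1/2)^(4/3) ≈ 0.3969; Cmin,ss = (1322/234)·f/(1−f) ≈ 3.718 μg/mL.
Regimen B: f = (1/2)^(9/3) ≈ 0.1250; Cmin,ss = (1453/234)·f/(1−f) ≈ 0.887 μg/mL.
Difference ≈ 3.718 − 0.887 ≈ 2.831 μg/mL.

2.8 μg/mL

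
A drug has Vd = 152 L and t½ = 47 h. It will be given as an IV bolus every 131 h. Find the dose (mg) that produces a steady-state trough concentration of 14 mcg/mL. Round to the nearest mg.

12562 mg

τ/t½ = 131/47 ≈ 2.7872, so f = (1/2)^(131/47) ≈ 0.144863.
Cmin,ss = (D/Vd)·f/(1−f), so D = Cmin,ss·Vd·(1−f)/f.
D = 14 × 152 × (1−f)/f ≈ 14 × 152 × 5.90307 ≈ 12561.73 mg.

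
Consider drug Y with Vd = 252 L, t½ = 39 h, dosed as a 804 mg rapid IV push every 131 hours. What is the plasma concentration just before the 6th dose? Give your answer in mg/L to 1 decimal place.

0.3 mg/L

f = (1/2)^(τ/t½) = (1/2)^(131/39) ≈ 0.0975.
C₀ = D/Vd = 804/252 ≈ 3.190 mg/L.
Before the 6th dose, 5 doses have been given. Superposition: Cmin = C₀·(f + f² + … + f^5).
≈ 3.190 × (0.0975 + 0.0095 + 0.0009 + 0.0001 + 0.0000) ≈ 3.190 × 0.1080 ≈ 0.345 mg/L.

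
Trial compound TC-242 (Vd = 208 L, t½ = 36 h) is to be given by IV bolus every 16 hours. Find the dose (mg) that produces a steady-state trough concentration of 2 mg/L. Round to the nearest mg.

τ/t½ = 16/36 ≈ 0.44444, so f = (1/2)^(16/36) ≈ 0.734867.
Cmin,ss = (D/Vd)·f/(1−f), so D = Cmin,ss·Vd·(1−f)/f.
D = 2 × 208 × (1−f)/f ≈ 2 × 208 × 0.36079 ≈ 150.09 mg.

150 mg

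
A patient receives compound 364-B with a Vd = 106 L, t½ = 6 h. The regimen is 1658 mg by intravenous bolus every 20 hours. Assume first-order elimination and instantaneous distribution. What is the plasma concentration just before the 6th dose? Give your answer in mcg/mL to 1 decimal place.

f = (1/2)^(τ/t½) = (1/2)^(20/6) ≈ 0.0992.
C₀ = D/Vd = 1658/106 ≈ 15.642 mcg/mL.
Before the 6th dose, 5 doses have been given. Superposition: Cmin = C₀·(f + f² + … + f^5).
≈ 15.642 × (0.0992 + 0.0098 + 0.0010 + 0.0001 + 0.0000) ≈ 15.642 × 0.1101 ≈ 1.722 mcg/mL.

1.7 mcg/mL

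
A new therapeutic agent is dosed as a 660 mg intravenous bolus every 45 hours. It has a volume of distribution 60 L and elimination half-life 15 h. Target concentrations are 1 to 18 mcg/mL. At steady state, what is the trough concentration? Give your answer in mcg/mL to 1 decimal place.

1.6 mcg/mL

τ = 45 h = 3 half-lives, so f = (1/2)^3 = 0.125.
At steady state, R = 1/(1 − 0.125) = 8/7.
Single-dose peak C₀ = D/Vd = 660/60 = 11 mcg/mL.
Steady-state peak Cmax,ss = C₀·R = 11 × 8/7 ≈ 12.571 mcg/mL.
Steady-state trough Cmin,ss = Cmax,ss·f ≈ 12.571 × 0.125 ≈ 1.571 mcg/mL.
Trough 1.6 mcg/mL vs MEC 1 mcg/mL: adequate.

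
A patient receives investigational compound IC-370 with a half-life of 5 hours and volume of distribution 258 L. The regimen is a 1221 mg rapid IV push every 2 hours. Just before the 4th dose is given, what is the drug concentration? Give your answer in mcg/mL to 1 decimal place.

8.4 mcg/mL

f = (1/2)^(τ/t½) = (1/2)^(2/5) ≈ 0.7579.
C₀ = D/Vd = 1221/258 ≈ 4.733 mcg/mL.
Before the 4th dose, 3 doses have been given. Superposition: Cmin = C₀·(f + f² + … + f^3).
≈ 4.733 × (0.7579 + 0.5744 + 0.4353) ≈ 4.733 × 1.7676 ≈ 8.366 mcg/mL.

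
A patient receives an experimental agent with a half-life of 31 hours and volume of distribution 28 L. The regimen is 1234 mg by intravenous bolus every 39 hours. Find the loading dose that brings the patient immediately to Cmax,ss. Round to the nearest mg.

2121 mg

f = (1/2)^(39/31) ≈ 0.418105; accumulation ratio R = 1/(1−f) ≈ 1.71852.
Loading dose to hit Cmax,ss on first dose: D_load = D_maint·R ≈ 1234 × 1.71852 ≈ 2120.65 mg.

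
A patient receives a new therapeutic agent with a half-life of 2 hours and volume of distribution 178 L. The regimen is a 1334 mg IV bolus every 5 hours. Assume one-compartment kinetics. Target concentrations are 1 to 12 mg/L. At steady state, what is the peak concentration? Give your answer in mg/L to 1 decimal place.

Over one 5-h interval, 5/2 ≈ 2.5 half-lives elapse, leaving f ≈ 0.1768 of each dose.
Accumulation ratio R = 1/(1 − f) ≈ 1/0.8232 ≈ 1.2148.
Each bolus raises the concentration by D/Vd = 1334/178 ≈ 7.494 mg/L.
Steady-state peak Cmax,ss = C₀·R ≈ 7.494 × 1.2148 ≈ 9.104 mg/L.
Peak 9.1 mg/L vs MTC 12 mg/L: below toxic threshold.

9.1 mg/L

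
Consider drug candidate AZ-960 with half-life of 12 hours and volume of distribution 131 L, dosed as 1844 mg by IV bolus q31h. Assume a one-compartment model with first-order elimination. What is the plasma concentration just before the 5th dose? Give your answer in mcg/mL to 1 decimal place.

2.8 mcg/mL

f = (1/2)^(τ/t½) = (1/2)^(31/12) ≈ 0.1669.
C₀ = D/Vd = 1844/131 ≈ 14.076 mcg/mL.
Before the 5th dose, 4 doses have been given. Superposition: Cmin = C₀·(f + f² + … + f^4).
≈ 14.076 × (0.1669 + 0.0279 + 0.0046 + 0.0008) ≈ 14.076 × 0.2002 ≈ 2.818 mcg/mL.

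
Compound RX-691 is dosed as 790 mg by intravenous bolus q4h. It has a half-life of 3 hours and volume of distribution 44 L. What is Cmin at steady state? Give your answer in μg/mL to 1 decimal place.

11.8 μg/mL

k = ln2/t½ = ln2/3 ≈ 0.231049 h⁻¹; fraction remaining f = e^(−kτ) = e^(−0.231049×4) ≈ 0.3969.
Accumulation ratio R = 1/(1 − f) ≈ 1/0.6031 ≈ 1.6581.
Single-dose peak C₀ = D/Vd = 790/44 ≈ 17.955 μg/mL.
Cmax,ss = C₀/(1 − f) ≈ 17.955/0.6031 ≈ 29.771 μg/mL.
Steady-state trough Cmin,ss = Cmax,ss·f ≈ 29.771 × 0.3969 ≈ 11.816 μg/mL.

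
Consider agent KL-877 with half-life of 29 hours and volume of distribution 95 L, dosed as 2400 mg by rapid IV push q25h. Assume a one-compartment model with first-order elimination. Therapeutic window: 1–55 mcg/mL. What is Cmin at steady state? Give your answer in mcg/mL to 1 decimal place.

30.9 mcg/mL

τ/t½ = 25/29 ≈ 0.86207, so fraction remaining f = (1/2)^(25/29) ≈ 0.5502.
Single-dose peak C₀ = D/Vd = 2400/95 ≈ 25.263 mcg/mL.
Steady-state trough Cmin,ss = C₀·f/(1−f) ≈ 25.263 × 0.5502/0.4498 ≈ 30.902 mcg/mL.
Trough 30.9 mcg/mL vs MEC 1 mcg/mL: adequate.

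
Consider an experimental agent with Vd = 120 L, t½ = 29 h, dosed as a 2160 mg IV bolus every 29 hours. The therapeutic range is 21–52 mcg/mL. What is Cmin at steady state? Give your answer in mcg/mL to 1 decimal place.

The dosing interval is 1 half-life, so f = 2^(−1) = 0.5.
At steady state, R = 1/(1 − 0.5) = 2/1.
Single-dose peak C₀ = D/Vd = 2160/120 = 18 mcg/mL.
Steady-state peak Cmax,ss = C₀·R = 18 × 2/1 ≈ 36.000 mcg/mL.
Steady-state trough Cmin,ss = Cmax,ss·f ≈ 36.000 × 0.5 ≈ 18.000 mcg/mL.
Trough 18.0 mcg/mL vs MEC 21 mcg/mL: subtherapeutic.

18.0 mcg/mL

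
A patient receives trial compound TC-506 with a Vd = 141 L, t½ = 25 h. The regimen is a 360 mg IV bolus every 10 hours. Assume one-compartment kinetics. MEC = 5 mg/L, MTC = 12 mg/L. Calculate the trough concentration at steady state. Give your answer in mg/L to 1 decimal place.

8.0 mg/L

Over one 10-h interval, 10/25 ≈ 0.4 half-lives elapse, leaving f ≈ 0.7579 of each dose.
Accumulation ratio R = 1/(1 − f) ≈ 1/0.2421 ≈ 4.1305.
Single-dose peak C₀ = D/Vd = 360/141 ≈ 2.553 mg/L.
Steady-state peak Cmax,ss = C₀·R ≈ 2.553 × 4.1305 ≈ 10.545 mg/L.
One interval later, Cmin,ss = Cmax,ss·e^(−kτ) ≈ 10.545 × 0.7579 ≈ 7.992 mg/L.
Trough 8.0 mg/L vs MEC 5 mg/L: adequate.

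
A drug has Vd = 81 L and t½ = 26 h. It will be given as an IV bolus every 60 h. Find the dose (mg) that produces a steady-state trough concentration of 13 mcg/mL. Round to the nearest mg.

4160 mg

τ/t½ = 60/26 ≈ 2.3077, so f = (1/2)^(60/26) ≈ 0.201983.
Cmin,ss = (D/Vd)·f/(1−f), so D = Cmin,ss·Vd·(1−f)/f.
D = 13 × 81 × (1−f)/f ≈ 13 × 81 × 3.95091 ≈ 4160.31 mg.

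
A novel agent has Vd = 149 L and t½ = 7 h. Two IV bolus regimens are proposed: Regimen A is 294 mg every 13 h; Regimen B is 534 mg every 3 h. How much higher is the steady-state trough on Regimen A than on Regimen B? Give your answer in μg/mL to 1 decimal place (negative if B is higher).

Regimen A: f = (1/2)^(13/7) ≈ 0.2760; Cmin,ss = (294/149)·f/(1−f) ≈ 0.752 μg/mL.
Regimen B: f = (1/2)^(3/7) ≈ 0.7430; Cmin,ss = (534/149)·f/(1−f) ≈ 10.361 μg/mL.
Difference ≈ 0.752 − 10.361 ≈ -9.609 μg/mL.

-9.6 μg/mL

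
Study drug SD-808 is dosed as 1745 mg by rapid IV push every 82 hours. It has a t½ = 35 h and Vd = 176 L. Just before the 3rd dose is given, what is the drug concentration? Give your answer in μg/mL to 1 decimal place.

f = (1/2)^(τ/t½) = (1/2)^(82/35) ≈ 0.1971.
C₀ = D/Vd = 1745/176 ≈ 9.915 μg/mL.
Before the 3rd dose, 2 doses have been given. Superposition: Cmin = C₀·(f + f²).
≈ 9.915 × (0.1971 + 0.0388) ≈ 9.915 × 0.2359 ≈ 2.339 μg/mL.

2.3 μg/mL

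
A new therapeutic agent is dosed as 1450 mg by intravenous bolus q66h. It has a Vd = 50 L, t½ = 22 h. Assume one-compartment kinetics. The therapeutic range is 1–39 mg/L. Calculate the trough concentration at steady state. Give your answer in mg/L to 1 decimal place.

The dosing interval is 3 half-lives, so f = 2^(−3) = 0.125.
At steady state, R = 1/(1 − 0.125) = 8/7.
Single-dose peak C₀ = D/Vd = 1450/50 = 29 mg/L.
Steady-state peak Cmax,ss = C₀·R = 29 × 8/7 ≈ 33.143 mg/L.
Steady-state trough Cmin,ss = Cmax,ss·f ≈ 33.143 × 0.125 ≈ 4.143 mg/L.
Trough 4.1 mg/L vs MEC 1 mg/L: adequate.

4.1 mg/L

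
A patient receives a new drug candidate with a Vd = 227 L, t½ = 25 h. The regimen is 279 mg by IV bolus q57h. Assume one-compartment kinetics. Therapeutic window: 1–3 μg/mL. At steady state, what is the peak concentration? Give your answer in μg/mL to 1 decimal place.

1.5 μg/mL

Over one 57-h interval, 57/25 ≈ 2.28 half-lives elapse, leaving f ≈ 0.2059 of each dose.
At steady state, accumulation factor R = 1/(1 − e^(−kτ)) ≈ 1.2593.
Single-dose peak C₀ = D/Vd = 279/227 ≈ 1.229 μg/mL.
Steady-state peak Cmax,ss = C₀·R ≈ 1.229 × 1.2593 ≈ 1.548 μg/mL.
Peak 1.5 μg/mL vs MTC 3 μg/mL: below toxic threshold.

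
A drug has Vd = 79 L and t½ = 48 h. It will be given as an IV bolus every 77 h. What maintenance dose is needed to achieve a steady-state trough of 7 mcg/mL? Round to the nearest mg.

1128 mg

τ/t½ = 77/48 ≈ 1.6042, so f = (1/2)^(77/48) ≈ 0.328926.
Cmin,ss = (D/Vd)·f/(1−f), so D = Cmin,ss·Vd·(1−f)/f.
D = 7 × 79 × (1−f)/f ≈ 7 × 79 × 2.04020 ≈ 1128.23 mg.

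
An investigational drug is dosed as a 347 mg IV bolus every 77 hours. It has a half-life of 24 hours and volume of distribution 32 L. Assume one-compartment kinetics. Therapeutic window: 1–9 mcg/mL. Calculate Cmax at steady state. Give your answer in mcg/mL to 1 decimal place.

τ/t½ = 77/24 ≈ 3.2083, so fraction remaining f = (1/2)^(77/24) ≈ 0.1082.
At steady state, accumulation factor R = 1/(1 − e^(−kτ)) ≈ 1.1213.
Each bolus raises the concentration by D/Vd = 347/32 ≈ 10.844 mcg/mL.
Cmax,ss = C₀/(1 − f) ≈ 10.844/0.8918 ≈ 12.160 mcg/mL.
Peak 12.2 mcg/mL vs MTC 9 mcg/mL: exceeds toxic threshold.

12.2 mcg/mL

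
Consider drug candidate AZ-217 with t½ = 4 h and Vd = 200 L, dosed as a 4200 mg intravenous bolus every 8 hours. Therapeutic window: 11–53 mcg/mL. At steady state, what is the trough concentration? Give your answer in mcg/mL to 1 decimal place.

7.0 mcg/mL

The dosing interval is 2 half-lives, so f = 2^(−2) = 0.25.
At steady state, R = 1/(1 − 0.25) = 4/3.
Single-dose peak C₀ = D/Vd = 4200/200 = 21 mcg/mL.
Steady-state peak Cmax,ss = C₀·R = 21 × 4/3 ≈ 28.000 mcg/mL.
Steady-state trough Cmin,ss = Cmax,ss·f ≈ 28.000 × 0.25 ≈ 7.000 mcg/mL.
Trough 7.0 mcg/mL vs MEC 11 mcg/mL: subtherapeutic.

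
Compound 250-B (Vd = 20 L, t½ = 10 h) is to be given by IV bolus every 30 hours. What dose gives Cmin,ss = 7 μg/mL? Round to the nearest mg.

τ/t½ = 30/10 ≈ 3, so f = (1/2)^(30/10) ≈ 0.125000.
Cmin,ss = (D/Vd)·f/(1−f), so D = Cmin,ss·Vd·(1−f)/f.
D = 7 × 20 × (1−f)/f ≈ 7 × 20 × 7.00000 ≈ 980.00 mg.

980 mg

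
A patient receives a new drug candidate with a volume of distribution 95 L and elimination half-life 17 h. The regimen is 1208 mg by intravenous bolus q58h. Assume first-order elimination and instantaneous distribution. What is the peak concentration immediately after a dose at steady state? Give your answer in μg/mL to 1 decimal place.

k = ln2/t½ = ln2/17 ≈ 0.040773 h⁻¹; fraction remaining f = e^(−kτ) = e^(−0.040773×58) ≈ 0.0940.
At steady state, accumulation factor R = 1/(1 − e^(−kτ)) ≈ 1.1038.
Each bolus raises the concentration by D/Vd = 1208/95 ≈ 12.716 μg/mL.
Steady-state peak Cmax,ss = C₀·R ≈ 12.716 × 1.1038 ≈ 14.036 μg/mL.

14.0 μg/mL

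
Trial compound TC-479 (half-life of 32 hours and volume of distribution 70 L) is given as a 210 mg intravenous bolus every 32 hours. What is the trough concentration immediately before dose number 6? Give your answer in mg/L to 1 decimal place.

f = (1/2)^(τ/t½) = (1/2)^(32/32) ≈ 0.5000.
C₀ = D/Vd = 210/70 ≈ 3.000 mg/L.
Before the 6th dose, 5 doses have been given. Superposition: Cmin = C₀·(f + f² + … + f^5).
≈ 3.000 × (0.5000 + 0.2500 + 0.1250 + 0.0625 + 0.0313) ≈ 3.000 × 0.9688 ≈ 2.906 mg/L.

2.9 mg/L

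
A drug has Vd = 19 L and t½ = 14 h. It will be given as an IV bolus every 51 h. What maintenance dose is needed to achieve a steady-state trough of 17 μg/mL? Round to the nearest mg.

3712 mg

τ/t½ = 51/14 ≈ 3.6429, so f = (1/2)^(51/14) ≈ 0.080055.
Cmin,ss = (D/Vd)·f/(1−f), so D = Cmin,ss·Vd·(1−f)/f.
D = 17 × 19 × (1−f)/f ≈ 17 × 19 × 11.49141 ≈ 3711.73 mg.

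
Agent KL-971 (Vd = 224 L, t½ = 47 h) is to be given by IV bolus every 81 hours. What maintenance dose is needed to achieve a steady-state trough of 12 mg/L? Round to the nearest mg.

τ/t½ = 81/47 ≈ 1.7234, so f = (1/2)^(81/47) ≈ 0.302833.
Cmin,ss = (D/Vd)·f/(1−f), so D = Cmin,ss·Vd·(1−f)/f.
D = 12 × 224 × (1−f)/f ≈ 12 × 224 × 2.30215 ≈ 6188.18 mg.

6188 mg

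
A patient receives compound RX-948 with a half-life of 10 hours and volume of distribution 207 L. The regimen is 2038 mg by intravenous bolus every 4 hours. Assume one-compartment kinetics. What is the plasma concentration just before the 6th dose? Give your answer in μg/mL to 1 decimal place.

f = (1/2)^(τ/t½) = (1/2)^(4/10) ≈ 0.7579.
C₀ = D/Vd = 2038/207 ≈ 9.845 μg/mL.
Before the 6th dose, 5 doses have been given. Superposition: Cmin = C₀·(f + f² + … + f^5).
≈ 9.845 × (0.7579 + 0.5744 + 0.4353 + 0.3299 + 0.2501) ≈ 9.845 × 2.3476 ≈ 23.112 μg/mL.

23.1 μg/mL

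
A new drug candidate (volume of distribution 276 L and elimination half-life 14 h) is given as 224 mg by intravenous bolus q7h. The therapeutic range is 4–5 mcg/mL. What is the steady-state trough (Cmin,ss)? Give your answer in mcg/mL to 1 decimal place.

τ/t½ = 7/14 ≈ 0.5, so fraction remaining f = (1/2)^(7/14) ≈ 0.7071.
Accumulation ratio R = 1/(1 − f) ≈ 1/0.2929 ≈ 3.4141.
Each bolus raises the concentration by D/Vd = 224/276 ≈ 0.812 mcg/mL.
Cmax,ss = C₀/(1 − f) ≈ 0.812/0.2929 ≈ 2.772 mcg/mL.
One interval later, Cmin,ss = Cmax,ss·e^(−kτ) ≈ 2.772 × 0.7071 ≈ 1.960 mcg/mL.
Trough 2.0 mcg/mL vs MEC 4 mcg/mL: subtherapeutic.

2.0 mcg/mL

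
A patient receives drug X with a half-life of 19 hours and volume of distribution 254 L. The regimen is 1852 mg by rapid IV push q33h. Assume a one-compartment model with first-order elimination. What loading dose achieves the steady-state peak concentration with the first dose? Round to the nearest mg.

f = (1/2)^(33/19) ≈ 0.300026; accumulation ratio R = 1/(1−f) ≈ 1.42862.
Loading dose to hit Cmax,ss on first dose: D_load = D_maint·R ≈ 1852 × 1.42862 ≈ 2645.80 mg.

2646 mg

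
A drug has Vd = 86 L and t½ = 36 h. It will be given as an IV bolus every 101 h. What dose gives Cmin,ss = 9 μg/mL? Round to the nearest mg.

τ/t½ = 101/36 ≈ 2.8056, so f = (1/2)^(101/36) ≈ 0.143035.
Cmin,ss = (D/Vd)·f/(1−f), so D = Cmin,ss·Vd·(1−f)/f.
D = 9 × 86 × (1−f)/f ≈ 9 × 86 × 5.99130 ≈ 4637.27 mg.

4637 mg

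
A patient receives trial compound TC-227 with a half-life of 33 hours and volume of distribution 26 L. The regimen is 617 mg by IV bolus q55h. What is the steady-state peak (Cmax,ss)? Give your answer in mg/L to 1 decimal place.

k = ln2/t½ = ln2/33 ≈ 0.021004 h⁻¹; fraction remaining f = e^(−kτ) = e^(−0.021004×55) ≈ 0.3150.
At steady state, accumulation factor R = 1/(1 − e^(−kτ)) ≈ 1.4599.
Each bolus raises the concentration by D/Vd = 617/26 ≈ 23.731 mg/L.
Cmax,ss = C₀/(1 − f) ≈ 23.731/0.6850 ≈ 34.644 mg/L.

34.6 mg/L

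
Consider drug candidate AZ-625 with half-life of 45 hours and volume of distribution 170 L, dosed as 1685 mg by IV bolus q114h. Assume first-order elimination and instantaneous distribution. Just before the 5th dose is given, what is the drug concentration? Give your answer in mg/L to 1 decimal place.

2.1 mg/L

f = (1/2)^(τ/t½) = (1/2)^(114/45) ≈ 0.1727.
C₀ = D/Vd = 1685/170 ≈ 9.912 mg/L.
Before the 5th dose, 4 doses have been given. Superposition: Cmin = C₀·(f + f² + … + f^4).
≈ 9.912 × (0.1727 + 0.0298 + 0.0052 + 0.0009) ≈ 9.912 × 0.2086 ≈ 2.068 mg/L.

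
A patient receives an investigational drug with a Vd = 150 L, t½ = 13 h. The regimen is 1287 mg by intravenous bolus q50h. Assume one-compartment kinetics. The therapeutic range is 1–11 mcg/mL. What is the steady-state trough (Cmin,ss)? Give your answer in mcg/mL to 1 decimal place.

τ/t½ = 50/13 ≈ 3.8462, so fraction remaining f = (1/2)^(50/13) ≈ 0.0695.
Each bolus raises the concentration by D/Vd = 1287/150 ≈ 8.580 mcg/mL.
Steady-state trough Cmin,ss = C₀·f/(1−f) ≈ 8.580 × 0.0695/0.9305 ≈ 0.641 mcg/mL.
Trough 0.6 mcg/mL vs MEC 1 mcg/mL: subtherapeutic.

0.6 mcg/mL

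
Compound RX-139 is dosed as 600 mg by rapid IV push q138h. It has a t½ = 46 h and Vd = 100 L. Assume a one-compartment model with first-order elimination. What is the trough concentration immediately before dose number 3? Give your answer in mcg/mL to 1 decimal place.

f = (1/2)^(τ/t½) = (1/2)^(138/46) ≈ 0.1250.
C₀ = D/Vd = 600/100 ≈ 6.000 mcg/mL.
Before the 3rd dose, 2 doses have been given. Superposition: Cmin = C₀·(f + f²).
≈ 6.000 × (0.1250 + 0.0156) ≈ 6.000 × 0.1406 ≈ 0.844 mcg/mL.

0.8 mcg/mL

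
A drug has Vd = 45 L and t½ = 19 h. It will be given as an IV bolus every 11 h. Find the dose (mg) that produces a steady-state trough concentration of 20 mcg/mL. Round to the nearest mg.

444 mg

τ/t½ = 11/19 ≈ 0.57895, so f = (1/2)^(11/19) ≈ 0.669452.
Cmin,ss = (D/Vd)·f/(1−f), so D = Cmin,ss·Vd·(1−f)/f.
D = 20 × 45 × (1−f)/f ≈ 20 × 45 × 0.49376 ≈ 444.38 mg.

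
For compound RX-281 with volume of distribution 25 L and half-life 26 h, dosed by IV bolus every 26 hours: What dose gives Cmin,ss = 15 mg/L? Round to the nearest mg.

375 mg

τ/t½ = 26/26 ≈ 1, so f = (1/2)^(26/26) ≈ 0.500000.
Cmin,ss = (D/Vd)·f/(1−f), so D = Cmin,ss·Vd·(1−f)/f.
D = 15 × 25 × (1−f)/f ≈ 15 × 25 × 1.00000 ≈ 375.00 mg.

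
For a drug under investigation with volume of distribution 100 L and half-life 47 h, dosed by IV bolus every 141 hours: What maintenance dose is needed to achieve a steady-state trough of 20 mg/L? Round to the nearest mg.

τ/t½ = 141/47 ≈ 3, so f = (1/2)^(141/47) ≈ 0.125000.
Cmin,ss = (D/Vd)·f/(1−f), so D = Cmin,ss·Vd·(1−f)/f.
D = 20 × 100 × (1−f)/f ≈ 20 × 100 × 7.00000 ≈ 14000.00 mg.

14000 mg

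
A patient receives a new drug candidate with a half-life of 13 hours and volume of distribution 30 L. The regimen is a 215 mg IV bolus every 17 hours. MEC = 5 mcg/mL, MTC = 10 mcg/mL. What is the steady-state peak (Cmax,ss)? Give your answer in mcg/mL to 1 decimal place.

12.0 mcg/mL

k = ln2/t½ = ln2/13 ≈ 0.053319 h⁻¹; fraction remaining f = e^(−kτ) = e^(−0.053319×17) ≈ 0.4040.
At steady state, accumulation factor R = 1/(1 − e^(−kτ)) ≈ 1.6779.
Each bolus raises the concentration by D/Vd = 215/30 ≈ 7.167 mcg/mL.
Steady-state peak Cmax,ss = C₀·R ≈ 7.167 × 1.6779 ≈ 12.026 mcg/mL.
Peak 12.0 mcg/mL vs MTC 10 mcg/mL: exceeds toxic threshold.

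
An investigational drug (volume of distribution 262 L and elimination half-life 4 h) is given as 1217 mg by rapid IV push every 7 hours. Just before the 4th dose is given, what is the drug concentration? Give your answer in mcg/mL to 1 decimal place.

1.9 mcg/mL

f = (1/2)^(τ/t½) = (1/2)^(7/4) ≈ 0.2973.
C₀ = D/Vd = 1217/262 ≈ 4.645 mcg/mL.
Before the 4th dose, 3 doses have been given. Superposition: Cmin = C₀·(f + f² + … + f^3).
≈ 4.645 × (0.2973 + 0.0884 + 0.0263) ≈ 4.645 × 0.4120 ≈ 1.914 mcg/mL.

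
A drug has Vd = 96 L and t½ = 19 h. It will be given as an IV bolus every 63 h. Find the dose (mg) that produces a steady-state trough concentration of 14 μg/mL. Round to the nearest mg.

12039 mg

τ/t½ = 63/19 ≈ 3.3158, so f = (1/2)^(63/19) ≈ 0.100426.
Cmin,ss = (D/Vd)·f/(1−f), so D = Cmin,ss·Vd·(1−f)/f.
D = 14 × 96 × (1−f)/f ≈ 14 × 96 × 8.95758 ≈ 12038.99 mg.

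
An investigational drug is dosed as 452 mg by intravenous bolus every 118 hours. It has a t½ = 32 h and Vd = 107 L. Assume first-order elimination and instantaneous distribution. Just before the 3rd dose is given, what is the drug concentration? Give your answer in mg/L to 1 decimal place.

f = (1/2)^(τ/t½) = (1/2)^(118/32) ≈ 0.0776.
C₀ = D/Vd = 452/107 ≈ 4.224 mg/L.
Before the 3rd dose, 2 doses have been given. Superposition: Cmin = C₀·(f + f²).
≈ 4.224 × (0.0776 + 0.0060) ≈ 4.224 × 0.0836 ≈ 0.353 mg/L.

0.4 mg/L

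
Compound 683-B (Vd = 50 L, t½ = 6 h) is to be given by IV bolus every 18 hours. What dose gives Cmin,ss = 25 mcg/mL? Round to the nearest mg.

τ/t½ = 18/6 ≈ 3, so f = (1/2)^(18/6) ≈ 0.125000.
Cmin,ss = (D/Vd)·f/(1−f), so D = Cmin,ss·Vd·(1−f)/f.
D = 25 × 50 × (1−f)/f ≈ 25 × 50 × 7.00000 ≈ 8750.00 mg.

8750 mg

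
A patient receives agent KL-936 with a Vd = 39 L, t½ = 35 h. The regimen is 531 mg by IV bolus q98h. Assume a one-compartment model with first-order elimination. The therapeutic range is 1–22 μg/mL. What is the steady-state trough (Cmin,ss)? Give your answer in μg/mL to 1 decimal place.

2.3 μg/mL

τ/t½ = 98/35 ≈ 2.8, so fraction remaining f = (1/2)^(98/35) ≈ 0.1436.
Accumulation ratio R = 1/(1 − f) ≈ 1/0.8564 ≈ 1.1677.
Each bolus raises the concentration by D/Vd = 531/39 ≈ 13.615 μg/mL.
Steady-state peak Cmax,ss = C₀·R ≈ 13.615 × 1.1677 ≈ 15.898 μg/mL.
Steady-state trough Cmin,ss = Cmax,ss·f ≈ 15.898 × 0.1436 ≈ 2.283 μg/mL.
Trough 2.3 μg/mL vs MEC 1 μg/mL: adequate.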